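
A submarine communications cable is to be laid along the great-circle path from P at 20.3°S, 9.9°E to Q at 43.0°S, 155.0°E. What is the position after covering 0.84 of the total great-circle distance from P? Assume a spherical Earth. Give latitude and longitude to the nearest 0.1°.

Convert each endpoint to a unit vector on the sphere (x = cos φ cos λ, y = cos φ sin λ, z = sin φ).
The central angle between the endpoints is δ = arccos(p₁·p₂) ≈ 1.903 rad (109.0°).
Interpolate at f = 0.84 with slerp weights a = sin((1−f)δ)/sin δ ≈ 0.317, b = sin(fδ)/sin δ ≈ 1.057.
p = a·p₁ + b·p₂ ≈ (-0.408, 0.378, -0.831); φ = arcsin(p_z) ≈ -56.22°, λ = atan2(p_y, p_x) ≈ 137.18°.

≈ 56.2°S, 137.2°E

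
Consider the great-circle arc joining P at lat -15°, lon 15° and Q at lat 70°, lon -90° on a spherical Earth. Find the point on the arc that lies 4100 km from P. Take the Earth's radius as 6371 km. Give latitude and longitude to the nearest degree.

≈ lat 20°, lon 2°

Convert each endpoint to a unit vector on the sphere (x = cos φ cos λ, y = cos φ sin λ, z = sin φ).
The central angle between the endpoints is δ = arccos(p₁·p₂) ≈ 1.906 rad (109.2°). The total great-circle distance is δ·R ≈ 1.906 × 6371 ≈ 12141 km, so the target fraction is f = 4100/12141 ≈ 0.338.
Interpolate at f ≈ 0.338 with slerp weights a = sin((1−f)δ)/sin δ ≈ 1.009, b = sin(fδ)/sin δ ≈ 0.635.
p = a·p₁ + b·p₂ ≈ (0.941, 0.035, 0.336); φ = arcsin(p_z) ≈ 19.63°, λ = atan2(p_y, p_x) ≈ 2.12°.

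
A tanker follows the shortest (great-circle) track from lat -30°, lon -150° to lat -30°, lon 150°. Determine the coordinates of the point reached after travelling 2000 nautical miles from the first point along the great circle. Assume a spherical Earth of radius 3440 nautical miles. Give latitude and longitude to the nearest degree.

≈ lat -33°, lon 171°

Write both endpoints as unit vectors p₁, p₂ with components (cos φ cos λ, cos φ sin λ, sin φ).
The central angle between the endpoints is δ = arccos(p₁·p₂) ≈ 0.896 rad (51.3°). The total great-circle distance is δ·R ≈ 0.896 × 3440 ≈ 3081 nmi, so the target fraction is f = 2000/3081 ≈ 0.649.
Interpolate at f ≈ 0.649 with slerp weights a = sin((1−f)δ)/sin δ ≈ 0.396, b = sin(fδ)/sin δ ≈ 0.704.
p = a·p₁ + b·p₂ ≈ (-0.825, 0.133, -0.550); φ = arcsin(p_z) ≈ -33.35°, λ = atan2(p_y, p_x) ≈ 170.83°.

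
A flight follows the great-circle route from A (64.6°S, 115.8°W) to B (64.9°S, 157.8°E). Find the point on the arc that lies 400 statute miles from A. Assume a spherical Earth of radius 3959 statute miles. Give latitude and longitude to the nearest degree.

Write both endpoints as unit vectors p₁, p₂ with components (cos φ cos λ, cos φ sin λ, sin φ).
The central angle between the endpoints is δ = arccos(p₁·p₂) ≈ 0.593 rad (34.0°). The total great-circle distance is δ·R ≈ 0.593 × 3959 ≈ 2346 mi, so the target fraction is f = 400/2346 ≈ 0.170.
Interpolate at f ≈ 0.170 with slerp weights a = sin((1−f)δ)/sin δ ≈ 0.845, b = sin(fδ)/sin δ ≈ 0.181.
p = a·p₁ + b·p₂ ≈ (-0.229, -0.297, -0.927); φ = arcsin(p_z) ≈ -67.96°, λ = atan2(p_y, p_x) ≈ -127.56°.

≈ (68°S, 128°W)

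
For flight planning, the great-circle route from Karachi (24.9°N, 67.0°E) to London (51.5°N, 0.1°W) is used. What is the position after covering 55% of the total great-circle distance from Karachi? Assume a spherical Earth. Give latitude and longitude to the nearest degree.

≈ 45°N, 37°E

Write both endpoints as unit vectors p₁, p₂ with components (cos φ cos λ, cos φ sin λ, sin φ).
The central angle between the endpoints is δ = arccos(p₁·p₂) ≈ 0.989 rad (56.7°).
Interpolate at f = 0.55 with slerp weights a = sin((1−f)δ)/sin δ ≈ 0.515, b = sin(fδ)/sin δ ≈ 0.619.
p = a·p₁ + b·p₂ ≈ (0.568, 0.430, 0.702); φ = arcsin(p_z) ≈ 44.57°, λ = atan2(p_y, p_x) ≈ 37.09°.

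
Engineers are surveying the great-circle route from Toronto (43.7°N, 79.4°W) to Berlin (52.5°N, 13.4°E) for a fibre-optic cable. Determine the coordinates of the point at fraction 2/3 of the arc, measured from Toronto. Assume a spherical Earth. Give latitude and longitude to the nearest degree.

≈ (59°N, 20°W)

The haversine formula gives a central angle δ ≈ 1.016 rad (58.2°) between the endpoints.
Interpolate at f = 2/3 with slerp weights a = sin((1−f)δ)/sin δ ≈ 0.391, b = sin(fδ)/sin δ ≈ 0.737.
p = a·p₁ + b·p₂ ≈ (0.489, -0.174, 0.855); φ = arcsin(p_z) ≈ 58.76°, λ = atan2(p_y, p_x) ≈ -19.57°.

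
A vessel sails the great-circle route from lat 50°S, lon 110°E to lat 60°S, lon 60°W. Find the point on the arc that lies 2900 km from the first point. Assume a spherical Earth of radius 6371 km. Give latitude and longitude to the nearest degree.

≈ lat 76°S, lon 100°E

The haversine formula gives a central angle δ ≈ 1.217 rad (69.7°) between the endpoints. The total great-circle distance is δ·R ≈ 1.217 × 6371 ≈ 7751 km, so the target fraction is f = 2900/7751 ≈ 0.374.
Interpolate at f ≈ 0.374 with slerp weights a = sin((1−f)δ)/sin δ ≈ 0.736, b = sin(fδ)/sin δ ≈ 0.469.
p = a·p₁ + b·p₂ ≈ (-0.045, 0.241, -0.969); φ = arcsin(p_z) ≈ -75.79°, λ = atan2(p_y, p_x) ≈ 100.45°.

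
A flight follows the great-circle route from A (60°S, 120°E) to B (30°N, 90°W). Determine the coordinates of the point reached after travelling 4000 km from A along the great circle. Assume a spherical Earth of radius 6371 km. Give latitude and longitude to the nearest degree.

Write both endpoints as unit vectors p₁, p₂ with components (cos φ cos λ, cos φ sin λ, sin φ).
The central angle between the endpoints is δ = arccos(p₁·p₂) ≈ 2.512 rad (143.9°). The total great-circle distance is δ·R ≈ 2.512 × 6371 ≈ 16001 km, so the target fraction is f = 4000/16001 ≈ 0.250.
Interpolate at f ≈ 0.250 with slerp weights a = sin((1−f)δ)/sin δ ≈ 1.615, b = sin(fδ)/sin δ ≈ 0.997.
p = a·p₁ + b·p₂ ≈ (-0.404, -0.164, -0.900); φ = arcsin(p_z) ≈ -64.16°, λ = atan2(p_y, p_x) ≈ -157.87°.

≈ (64°S, 158°W)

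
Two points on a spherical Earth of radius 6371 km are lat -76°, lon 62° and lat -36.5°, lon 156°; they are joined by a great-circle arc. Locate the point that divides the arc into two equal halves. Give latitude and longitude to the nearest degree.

The haversine formula gives a central angle δ ≈ 0.972 rad (55.7°) between the endpoints.
Interpolate at f = 1/2 with slerp weights a = sin((1−f)δ)/sin δ ≈ 0.565, b = sin(fδ)/sin δ ≈ 0.565.
p = a·p₁ + b·p₂ ≈ (-0.351, 0.306, -0.885); φ = arcsin(p_z) ≈ -62.26°, λ = atan2(p_y, p_x) ≈ 138.95°.

≈ lat -62°, lon 139°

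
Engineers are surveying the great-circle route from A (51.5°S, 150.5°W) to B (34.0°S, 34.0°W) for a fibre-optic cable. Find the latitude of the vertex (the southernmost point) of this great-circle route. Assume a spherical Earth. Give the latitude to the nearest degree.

≈ 62°S

The great circle lies in the plane with unit normal n̂ = (p₁ × p₂)/|p₁ × p₂|.
Here n̂_z ≈ +0.472; the vertex latitude is φ_max = arccos|n̂_z| ≈ 61.8°.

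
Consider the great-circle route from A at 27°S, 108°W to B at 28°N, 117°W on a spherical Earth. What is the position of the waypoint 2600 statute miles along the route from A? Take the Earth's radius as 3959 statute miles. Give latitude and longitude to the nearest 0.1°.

Convert each endpoint to a unit vector on the sphere (x = cos φ cos λ, y = cos φ sin λ, z = sin φ).
The central angle between the endpoints is δ = arccos(p₁·p₂) ≈ 0.972 rad (55.7°). The total great-circle distance is δ·R ≈ 0.972 × 3959 ≈ 3847 mi, so the target fraction is f = 2600/3847 ≈ 0.676.
Interpolate at f ≈ 0.676 with slerp weights a = sin((1−f)δ)/sin δ ≈ 0.375, b = sin(fδ)/sin δ ≈ 0.739.
p = a·p₁ + b·p₂ ≈ (-0.400, -0.899, 0.177); φ = arcsin(p_z) ≈ 10.18°, λ = atan2(p_y, p_x) ≈ -113.95°.

≈ 10.2°N, 114.0°W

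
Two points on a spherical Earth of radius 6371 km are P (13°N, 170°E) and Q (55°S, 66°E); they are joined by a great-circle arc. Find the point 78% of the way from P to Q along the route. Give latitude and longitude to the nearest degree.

From cos δ = sin φ₁ sin φ₂ + cos φ₁ cos φ₂ cos Δλ, the central angle is δ ≈ 1.896 rad (108.6°).
Interpolate at f = 0.78 with slerp weights a = sin((1−f)δ)/sin δ ≈ 0.428, b = sin(fδ)/sin δ ≈ 1.051.
p = a·p₁ + b·p₂ ≈ (-0.165, 0.623, -0.765); φ = arcsin(p_z) ≈ -49.87°, λ = atan2(p_y, p_x) ≈ 104.84°.

≈ (50°S, 105°E)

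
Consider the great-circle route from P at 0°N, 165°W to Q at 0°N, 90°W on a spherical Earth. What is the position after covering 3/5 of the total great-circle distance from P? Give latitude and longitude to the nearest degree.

≈ 0°N, 120°W

From cos δ = sin φ₁ sin φ₂ + cos φ₁ cos φ₂ cos Δλ, the central angle is δ ≈ 1.309 rad (75.0°).
Interpolate at f = 3/5 with slerp weights a = sin((1−f)δ)/sin δ ≈ 0.518, b = sin(fδ)/sin δ ≈ 0.732.
p = a·p₁ + b·p₂ ≈ (-0.500, -0.866, 0.000); φ = arcsin(p_z) ≈ 0.00°, λ = atan2(p_y, p_x) ≈ -120.00°.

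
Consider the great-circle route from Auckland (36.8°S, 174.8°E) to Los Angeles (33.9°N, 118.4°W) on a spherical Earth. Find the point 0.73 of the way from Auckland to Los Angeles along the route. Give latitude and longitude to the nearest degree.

≈ 15°N, 138°W

Write both endpoints as unit vectors p₁, p₂ with components (cos φ cos λ, cos φ sin λ, sin φ).
The central angle between the endpoints is δ = arccos(p₁·p₂) ≈ 1.643 rad (94.1°).
Interpolate at f = 0.73 with slerp weights a = sin((1−f)δ)/sin δ ≈ 0.430, b = sin(fδ)/sin δ ≈ 0.934.
p = a·p₁ + b·p₂ ≈ (-0.712, -0.651, 0.263); φ = arcsin(p_z) ≈ 15.27°, λ = atan2(p_y, p_x) ≈ -137.57°.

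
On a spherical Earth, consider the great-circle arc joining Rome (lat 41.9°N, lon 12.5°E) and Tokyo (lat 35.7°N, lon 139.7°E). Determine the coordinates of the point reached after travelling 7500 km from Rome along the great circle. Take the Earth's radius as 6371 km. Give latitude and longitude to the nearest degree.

≈ lat 51°N, lon 120°E

Convert each endpoint to a unit vector on the sphere (x = cos φ cos λ, y = cos φ sin λ, z = sin φ).
The central angle between the endpoints is δ = arccos(p₁·p₂) ≈ 1.547 rad (88.6°). The total great-circle distance is δ·R ≈ 1.547 × 6371 ≈ 9853 km, so the target fraction is f = 7500/9853 ≈ 0.761.
Interpolate at f ≈ 0.761 with slerp weights a = sin((1−f)δ)/sin δ ≈ 0.361, b = sin(fδ)/sin δ ≈ 0.924.
p = a·p₁ + b·p₂ ≈ (-0.310, 0.543, 0.780); φ = arcsin(p_z) ≈ 51.28°, λ = atan2(p_y, p_x) ≈ 119.69°.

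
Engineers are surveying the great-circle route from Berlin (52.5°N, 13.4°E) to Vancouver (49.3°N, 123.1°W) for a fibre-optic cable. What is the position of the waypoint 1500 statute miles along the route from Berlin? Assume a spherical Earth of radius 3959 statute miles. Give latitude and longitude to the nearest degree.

Convert each endpoint to a unit vector on the sphere (x = cos φ cos λ, y = cos φ sin λ, z = sin φ).
The central angle between the endpoints is δ = arccos(p₁·p₂) ≈ 1.252 rad (71.7°). The total great-circle distance is δ·R ≈ 1.252 × 3959 ≈ 4956 mi, so the target fraction is f = 1500/4956 ≈ 0.303.
Interpolate at f ≈ 0.303 with slerp weights a = sin((1−f)δ)/sin δ ≈ 0.807, b = sin(fδ)/sin δ ≈ 0.390.
p = a·p₁ + b·p₂ ≈ (0.339, -0.099, 0.936); φ = arcsin(p_z) ≈ 69.31°, λ = atan2(p_y, p_x) ≈ -16.26°.

≈ (69°N, 16°W)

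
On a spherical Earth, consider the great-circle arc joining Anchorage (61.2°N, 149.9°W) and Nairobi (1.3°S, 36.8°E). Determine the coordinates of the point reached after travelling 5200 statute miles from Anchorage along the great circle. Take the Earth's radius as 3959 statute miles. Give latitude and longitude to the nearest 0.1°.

≈ 43.2°N, 40.4°E

Convert each endpoint to a unit vector on the sphere (x = cos φ cos λ, y = cos φ sin λ, z = sin φ).
The central angle between the endpoints is δ = arccos(p₁·p₂) ≈ 2.092 rad (119.9°). The total great-circle distance is δ·R ≈ 2.092 × 3959 ≈ 8284 mi, so the target fraction is f = 5200/8284 ≈ 0.628.
Interpolate at f ≈ 0.628 with slerp weights a = sin((1−f)δ)/sin δ ≈ 0.810, b = sin(fδ)/sin δ ≈ 1.115.
p = a·p₁ + b·p₂ ≈ (0.555, 0.472, 0.685); φ = arcsin(p_z) ≈ 43.21°, λ = atan2(p_y, p_x) ≈ 40.38°.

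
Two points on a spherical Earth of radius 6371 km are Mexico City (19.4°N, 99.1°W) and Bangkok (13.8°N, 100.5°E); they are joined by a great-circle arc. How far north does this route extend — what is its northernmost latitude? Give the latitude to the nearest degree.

The great circle lies in the plane with unit normal n̂ = (p₁ × p₂)/|p₁ × p₂|.
Here n̂_z ≈ -0.495; the vertex latitude is φ_max = arccos|n̂_z| ≈ 60.4°.

≈ 60°N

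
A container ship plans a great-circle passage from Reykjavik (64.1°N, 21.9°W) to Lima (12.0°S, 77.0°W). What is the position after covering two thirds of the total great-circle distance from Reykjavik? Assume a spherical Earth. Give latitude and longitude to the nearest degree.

≈ 15°N, 67°W

Write both endpoints as unit vectors p₁, p₂ with components (cos φ cos λ, cos φ sin λ, sin φ).
The central angle between the endpoints is δ = arccos(p₁·p₂) ≈ 1.513 rad (86.7°).
Interpolate at f = 2/3 with slerp weights a = sin((1−f)δ)/sin δ ≈ 0.484, b = sin(fδ)/sin δ ≈ 0.848.
p = a·p₁ + b·p₂ ≈ (0.383, -0.887, 0.259); φ = arcsin(p_z) ≈ 15.03°, λ = atan2(p_y, p_x) ≈ -66.66°.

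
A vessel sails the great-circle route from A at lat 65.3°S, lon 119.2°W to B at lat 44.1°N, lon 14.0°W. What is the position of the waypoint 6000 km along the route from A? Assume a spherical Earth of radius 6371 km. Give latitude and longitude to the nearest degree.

≈ lat 28°S, lon 54°W

Write both endpoints as unit vectors p₁, p₂ with components (cos φ cos λ, cos φ sin λ, sin φ).
The central angle between the endpoints is δ = arccos(p₁·p₂) ≈ 2.362 rad (135.3°). The total great-circle distance is δ·R ≈ 2.362 × 6371 ≈ 15046 km, so the target fraction is f = 6000/15046 ≈ 0.399.
Interpolate at f ≈ 0.399 with slerp weights a = sin((1−f)δ)/sin δ ≈ 1.406, b = sin(fδ)/sin δ ≈ 1.150.
p = a·p₁ + b·p₂ ≈ (0.515, -0.713, -0.477); φ = arcsin(p_z) ≈ -28.49°, λ = atan2(p_y, p_x) ≈ -54.16°.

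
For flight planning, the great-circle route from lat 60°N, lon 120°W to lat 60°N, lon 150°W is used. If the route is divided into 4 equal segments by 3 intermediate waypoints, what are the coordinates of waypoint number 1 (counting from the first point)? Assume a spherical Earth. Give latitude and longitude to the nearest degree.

≈ lat 61°N, lon 127°W

From cos δ = sin φ₁ sin φ₂ + cos φ₁ cos φ₂ cos Δλ, the central angle is δ ≈ 0.260 rad (14.9°).
Interpolate at f = 1/4 with slerp weights a = sin((1−f)δ)/sin δ ≈ 0.754, b = sin(fδ)/sin δ ≈ 0.253.
p = a·p₁ + b·p₂ ≈ (-0.298, -0.390, 0.872); φ = arcsin(p_z) ≈ 60.64°, λ = atan2(p_y, p_x) ≈ -127.40°.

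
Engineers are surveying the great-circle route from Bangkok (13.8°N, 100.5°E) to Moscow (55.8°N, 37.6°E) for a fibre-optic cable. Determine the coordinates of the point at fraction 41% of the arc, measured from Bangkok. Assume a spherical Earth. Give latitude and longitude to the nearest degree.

Convert each endpoint to a unit vector on the sphere (x = cos φ cos λ, y = cos φ sin λ, z = sin φ).
The central angle between the endpoints is δ = arccos(p₁·p₂) ≈ 1.109 rad (63.5°).
Interpolate at f = 0.41 with slerp weights a = sin((1−f)δ)/sin δ ≈ 0.680, b = sin(fδ)/sin δ ≈ 0.490.
p = a·p₁ + b·p₂ ≈ (0.098, 0.817, 0.568); φ = arcsin(p_z) ≈ 34.60°, λ = atan2(p_y, p_x) ≈ 83.15°.

≈ 35°N, 83°E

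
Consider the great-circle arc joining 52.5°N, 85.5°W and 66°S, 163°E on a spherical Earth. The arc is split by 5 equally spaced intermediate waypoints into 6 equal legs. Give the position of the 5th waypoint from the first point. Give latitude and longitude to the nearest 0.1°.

Convert each endpoint to a unit vector on the sphere (x = cos φ cos λ, y = cos φ sin λ, z = sin φ).
The central angle between the endpoints is δ = arccos(p₁·p₂) ≈ 2.524 rad (144.6°).
Interpolate at f = 5/6 with slerp weights a = sin((1−f)δ)/sin δ ≈ 0.706, b = sin(fδ)/sin δ ≈ 1.488.
p = a·p₁ + b·p₂ ≈ (-0.545, -0.251, -0.800); φ = arcsin(p_z) ≈ -53.11°, λ = atan2(p_y, p_x) ≈ -155.25°.

≈ 53.1°S, 155.3°W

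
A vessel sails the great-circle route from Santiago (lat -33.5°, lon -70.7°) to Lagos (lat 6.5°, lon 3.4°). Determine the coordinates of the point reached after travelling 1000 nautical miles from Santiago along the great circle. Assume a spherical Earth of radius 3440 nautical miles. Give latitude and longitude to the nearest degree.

≈ lat -28°, lon -52°

The haversine formula gives a central angle δ ≈ 1.406 rad (80.5°) between the endpoints. The total great-circle distance is δ·R ≈ 1.406 × 3440 ≈ 4835 nmi, so the target fraction is f = 1000/4835 ≈ 0.207.
Interpolate at f ≈ 0.207 with slerp weights a = sin((1−f)δ)/sin δ ≈ 0.910, b = sin(fδ)/sin δ ≈ 0.291.
p = a·p₁ + b·p₂ ≈ (0.539, -0.699, -0.470); φ = arcsin(p_z) ≈ -28.00°, λ = atan2(p_y, p_x) ≈ -52.37°.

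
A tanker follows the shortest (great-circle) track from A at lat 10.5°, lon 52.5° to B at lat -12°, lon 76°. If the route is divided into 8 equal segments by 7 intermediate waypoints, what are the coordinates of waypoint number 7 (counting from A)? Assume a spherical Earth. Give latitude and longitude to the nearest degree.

Convert each endpoint to a unit vector on the sphere (x = cos φ cos λ, y = cos φ sin λ, z = sin φ).
The central angle between the endpoints is δ = arccos(p₁·p₂) ≈ 0.566 rad (32.4°).
Interpolate at f = 7/8 with slerp weights a = sin((1−f)δ)/sin δ ≈ 0.132, b = sin(fδ)/sin δ ≈ 0.886.
p = a·p₁ + b·p₂ ≈ (0.289, 0.944, -0.160); φ = arcsin(p_z) ≈ -9.22°, λ = atan2(p_y, p_x) ≈ 73.00°.

≈ lat -9°, lon 73°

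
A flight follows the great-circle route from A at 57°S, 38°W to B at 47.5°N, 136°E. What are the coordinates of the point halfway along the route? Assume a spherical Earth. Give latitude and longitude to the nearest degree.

Convert each endpoint to a unit vector on the sphere (x = cos φ cos λ, y = cos φ sin λ, z = sin φ).
The central angle between the endpoints is δ = arccos(p₁·p₂) ≈ 2.964 rad (169.8°).
Interpolate at f = 1/2 with slerp weights a = sin((1−f)δ)/sin δ ≈ 5.638, b = sin(fδ)/sin δ ≈ 5.638.
p = a·p₁ + b·p₂ ≈ (-0.320, 0.755, -0.572); φ = arcsin(p_z) ≈ -34.87°, λ = atan2(p_y, p_x) ≈ 112.97°.

≈ 35°S, 113°E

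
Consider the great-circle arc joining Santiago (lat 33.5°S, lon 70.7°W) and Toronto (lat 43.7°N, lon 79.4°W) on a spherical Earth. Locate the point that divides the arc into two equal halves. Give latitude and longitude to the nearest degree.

Convert each endpoint to a unit vector on the sphere (x = cos φ cos λ, y = cos φ sin λ, z = sin φ).
The central angle between the endpoints is δ = arccos(p₁·p₂) ≈ 1.355 rad (77.6°).
Interpolate at f = 1/2 with slerp weights a = sin((1−f)δ)/sin δ ≈ 0.642, b = sin(fδ)/sin δ ≈ 0.642.
p = a·p₁ + b·p₂ ≈ (0.262, -0.961, 0.089); φ = arcsin(p_z) ≈ 5.11°, λ = atan2(p_y, p_x) ≈ -74.74°.

≈ lat 5°N, lon 75°W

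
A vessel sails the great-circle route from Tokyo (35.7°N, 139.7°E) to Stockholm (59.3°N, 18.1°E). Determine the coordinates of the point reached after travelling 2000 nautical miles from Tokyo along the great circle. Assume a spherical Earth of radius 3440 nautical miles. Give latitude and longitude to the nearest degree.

≈ (62°N, 107°E)

From cos δ = sin φ₁ sin φ₂ + cos φ₁ cos φ₂ cos Δλ, the central angle is δ ≈ 1.282 rad (73.5°). The total great-circle distance is δ·R ≈ 1.282 × 3440 ≈ 4411 nmi, so the target fraction is f = 2000/4411 ≈ 0.453.
Interpolate at f ≈ 0.453 with slerp weights a = sin((1−f)δ)/sin δ ≈ 0.673, b = sin(fδ)/sin δ ≈ 0.573.
p = a·p₁ + b·p₂ ≈ (-0.139, 0.444, 0.885); φ = arcsin(p_z) ≈ 62.27°, λ = atan2(p_y, p_x) ≈ 107.33°.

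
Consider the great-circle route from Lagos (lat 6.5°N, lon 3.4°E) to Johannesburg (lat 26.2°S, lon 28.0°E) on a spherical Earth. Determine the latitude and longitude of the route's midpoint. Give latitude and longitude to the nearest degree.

From cos δ = sin φ₁ sin φ₂ + cos φ₁ cos φ₂ cos Δλ, the central angle is δ ≈ 0.707 rad (40.5°).
Interpolate at f = 1/2 with slerp weights a = sin((1−f)δ)/sin δ ≈ 0.533, b = sin(fδ)/sin δ ≈ 0.533.
p = a·p₁ + b·p₂ ≈ (0.951, 0.256, -0.175); φ = arcsin(p_z) ≈ -10.08°, λ = atan2(p_y, p_x) ≈ 15.06°.

≈ lat 10°S, lon 15°E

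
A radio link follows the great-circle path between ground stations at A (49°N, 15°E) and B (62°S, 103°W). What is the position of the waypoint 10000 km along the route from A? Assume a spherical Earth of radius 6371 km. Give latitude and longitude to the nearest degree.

≈ (28°S, 38°W)

The haversine formula gives a central angle δ ≈ 2.517 rad (144.2°) between the endpoints. The total great-circle distance is δ·R ≈ 2.517 × 6371 ≈ 16033 km, so the target fraction is f = 10000/16033 ≈ 0.624.
Interpolate at f ≈ 0.624 with slerp weights a = sin((1−f)δ)/sin δ ≈ 1.387, b = sin(fδ)/sin δ ≈ 1.709.
p = a·p₁ + b·p₂ ≈ (0.699, -0.546, -0.462); φ = arcsin(p_z) ≈ -27.52°, λ = atan2(p_y, p_x) ≈ -38.02°.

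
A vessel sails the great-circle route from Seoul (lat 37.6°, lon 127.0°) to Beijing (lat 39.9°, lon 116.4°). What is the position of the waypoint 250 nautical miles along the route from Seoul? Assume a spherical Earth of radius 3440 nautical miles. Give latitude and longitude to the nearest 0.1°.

≈ lat 38.8°, lon 121.9°

Convert each endpoint to a unit vector on the sphere (x = cos φ cos λ, y = cos φ sin λ, z = sin φ).
The central angle between the endpoints is δ = arccos(p₁·p₂) ≈ 0.150 rad (8.6°). The total great-circle distance is δ·R ≈ 0.150 × 3440 ≈ 515 nmi, so the target fraction is f = 250/515 ≈ 0.486.
Interpolate at f ≈ 0.486 with slerp weights a = sin((1−f)δ)/sin δ ≈ 0.516, b = sin(fδ)/sin δ ≈ 0.487.
p = a·p₁ + b·p₂ ≈ (-0.412, 0.661, 0.627); φ = arcsin(p_z) ≈ 38.84°, λ = atan2(p_y, p_x) ≈ 121.94°.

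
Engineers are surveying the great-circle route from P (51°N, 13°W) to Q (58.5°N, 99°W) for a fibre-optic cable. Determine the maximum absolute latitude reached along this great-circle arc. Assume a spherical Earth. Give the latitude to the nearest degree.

≈ 63°N

The great circle lies in the plane with unit normal n̂ = (p₁ × p₂)/|p₁ × p₂|.
Here n̂_z ≈ -0.451; the vertex latitude is φ_max = arccos|n̂_z| ≈ 63.2°.
Check via Clairaut: cos φ_max = |cos φ₁| · sin C = cos(51.0°)·sin(45.7°) ≈ 0.451, again giving ≈ 63.2°.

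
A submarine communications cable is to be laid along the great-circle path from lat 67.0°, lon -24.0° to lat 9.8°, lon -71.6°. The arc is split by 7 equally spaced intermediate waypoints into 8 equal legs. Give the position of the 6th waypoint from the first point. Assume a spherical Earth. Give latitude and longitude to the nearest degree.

From cos δ = sin φ₁ sin φ₂ + cos φ₁ cos φ₂ cos Δλ, the central angle is δ ≈ 1.141 rad (65.4°).
Interpolate at f = 6/8 with slerp weights a = sin((1−f)δ)/sin δ ≈ 0.310, b = sin(fδ)/sin δ ≈ 0.831.
p = a·p₁ + b·p₂ ≈ (0.369, -0.826, 0.426); φ = arcsin(p_z) ≈ 25.24°, λ = atan2(p_y, p_x) ≈ -65.93°.

≈ lat 25°, lon -66°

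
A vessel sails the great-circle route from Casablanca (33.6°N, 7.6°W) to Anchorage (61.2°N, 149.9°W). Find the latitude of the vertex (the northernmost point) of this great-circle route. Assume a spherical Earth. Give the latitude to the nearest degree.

The great circle lies in the plane with unit normal n̂ = (p₁ × p₂)/|p₁ × p₂|.
Here n̂_z ≈ -0.249; the vertex latitude is φ_max = arccos|n̂_z| ≈ 75.6°.
Check via Clairaut: cos φ_max = |cos φ₁| · sin C = cos(33.6°)·sin(17.4°) ≈ 0.249, again giving ≈ 75.6°.

≈ 76°N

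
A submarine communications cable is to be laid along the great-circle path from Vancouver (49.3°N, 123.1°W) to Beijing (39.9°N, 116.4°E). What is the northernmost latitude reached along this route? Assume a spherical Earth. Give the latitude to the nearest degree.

≈ 64°N

The great circle lies in the plane with unit normal n̂ = (p₁ × p₂)/|p₁ × p₂|.
Here n̂_z ≈ -0.443; the vertex latitude is φ_max = arccos|n̂_z| ≈ 63.7°.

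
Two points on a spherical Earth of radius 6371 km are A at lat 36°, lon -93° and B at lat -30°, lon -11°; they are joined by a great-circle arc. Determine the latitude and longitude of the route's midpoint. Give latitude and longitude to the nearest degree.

Write both endpoints as unit vectors p₁, p₂ with components (cos φ cos λ, cos φ sin λ, sin φ).
The central angle between the endpoints is δ = arccos(p₁·p₂) ≈ 1.768 rad (101.3°).
Interpolate at f = 1/2 with slerp weights a = sin((1−f)δ)/sin δ ≈ 0.789, b = sin(fδ)/sin δ ≈ 0.789.
p = a·p₁ + b·p₂ ≈ (0.637, -0.768, 0.069); φ = arcsin(p_z) ≈ 3.97°, λ = atan2(p_y, p_x) ≈ -50.31°.

≈ lat 4°, lon -50°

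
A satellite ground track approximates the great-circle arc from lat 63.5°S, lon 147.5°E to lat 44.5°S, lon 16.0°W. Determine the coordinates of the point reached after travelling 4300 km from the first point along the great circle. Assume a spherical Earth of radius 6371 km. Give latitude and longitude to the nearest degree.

≈ lat 76°S, lon 2°E

From cos δ = sin φ₁ sin φ₂ + cos φ₁ cos φ₂ cos Δλ, the central angle is δ ≈ 1.243 rad (71.2°). The total great-circle distance is δ·R ≈ 1.243 × 6371 ≈ 7918 km, so the target fraction is f = 4300/7918 ≈ 0.543.
Interpolate at f ≈ 0.543 with slerp weights a = sin((1−f)δ)/sin δ ≈ 0.568, b = sin(fδ)/sin δ ≈ 0.660.
p = a·p₁ + b·p₂ ≈ (0.239, 0.006, -0.971); φ = arcsin(p_z) ≈ -76.18°, λ = atan2(p_y, p_x) ≈ 1.55°.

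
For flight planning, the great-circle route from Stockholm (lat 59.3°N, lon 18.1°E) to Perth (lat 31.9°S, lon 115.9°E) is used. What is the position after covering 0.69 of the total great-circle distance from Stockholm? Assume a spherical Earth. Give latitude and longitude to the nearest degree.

≈ lat 0°N, lon 95°E

Convert each endpoint to a unit vector on the sphere (x = cos φ cos λ, y = cos φ sin λ, z = sin φ).
The central angle between the endpoints is δ = arccos(p₁·p₂) ≈ 2.110 rad (120.9°).
Interpolate at f = 0.69 with slerp weights a = sin((1−f)δ)/sin δ ≈ 0.709, b = sin(fδ)/sin δ ≈ 1.157.
p = a·p₁ + b·p₂ ≈ (-0.085, 0.996, -0.002); φ = arcsin(p_z) ≈ -0.12°, λ = atan2(p_y, p_x) ≈ 94.89°.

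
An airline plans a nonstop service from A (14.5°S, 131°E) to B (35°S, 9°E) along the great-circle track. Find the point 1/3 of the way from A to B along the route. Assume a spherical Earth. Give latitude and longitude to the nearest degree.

Convert each endpoint to a unit vector on the sphere (x = cos φ cos λ, y = cos φ sin λ, z = sin φ).
The central angle between the endpoints is δ = arccos(p₁·p₂) ≈ 1.851 rad (106.1°).
Interpolate at f = 1/3 with slerp weights a = sin((1−f)δ)/sin δ ≈ 0.982, b = sin(fδ)/sin δ ≈ 0.602.
p = a·p₁ + b·p₂ ≈ (-0.137, 0.795, -0.591); φ = arcsin(p_z) ≈ -36.25°, λ = atan2(p_y, p_x) ≈ 99.76°.

≈ (36°S, 100°E)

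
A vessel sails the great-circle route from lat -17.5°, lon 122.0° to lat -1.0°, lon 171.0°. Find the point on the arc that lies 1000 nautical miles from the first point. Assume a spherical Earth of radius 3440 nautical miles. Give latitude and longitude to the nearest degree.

≈ lat -13°, lon 139°

The haversine formula gives a central angle δ ≈ 0.888 rad (50.9°) between the endpoints. The total great-circle distance is δ·R ≈ 0.888 × 3440 ≈ 3055 nmi, so the target fraction is f = 1000/3055 ≈ 0.327.
Interpolate at f ≈ 0.327 with slerp weights a = sin((1−f)δ)/sin δ ≈ 0.725, b = sin(fδ)/sin δ ≈ 0.369.
p = a·p₁ + b·p₂ ≈ (-0.731, 0.644, -0.224); φ = arcsin(p_z) ≈ -12.97°, λ = atan2(p_y, p_x) ≈ 138.62°.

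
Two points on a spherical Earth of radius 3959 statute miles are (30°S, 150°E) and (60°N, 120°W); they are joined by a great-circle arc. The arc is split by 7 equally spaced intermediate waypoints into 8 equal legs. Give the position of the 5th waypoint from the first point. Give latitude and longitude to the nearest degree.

≈ (32°N, 171°W)

From cos δ = sin φ₁ sin φ₂ + cos φ₁ cos φ₂ cos Δλ, the central angle is δ ≈ 2.019 rad (115.7°).
Interpolate at f = 5/8 with slerp weights a = sin((1−f)δ)/sin δ ≈ 0.762, b = sin(fδ)/sin δ ≈ 1.057.
p = a·p₁ + b·p₂ ≈ (-0.836, -0.128, 0.534); φ = arcsin(p_z) ≈ 32.30°, λ = atan2(p_y, p_x) ≈ -171.31°.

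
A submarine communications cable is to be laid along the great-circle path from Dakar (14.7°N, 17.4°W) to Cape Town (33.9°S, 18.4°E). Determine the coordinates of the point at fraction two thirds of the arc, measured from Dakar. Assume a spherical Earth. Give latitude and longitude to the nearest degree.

≈ 18°S, 5°E

Write both endpoints as unit vectors p₁, p₂ with components (cos φ cos λ, cos φ sin λ, sin φ).
The central angle between the endpoints is δ = arccos(p₁·p₂) ≈ 1.036 rad (59.4°).
Interpolate at f = 2/3 with slerp weights a = sin((1−f)δ)/sin δ ≈ 0.393, b = sin(fδ)/sin δ ≈ 0.740.
p = a·p₁ + b·p₂ ≈ (0.946, 0.080, -0.313); φ = arcsin(p_z) ≈ -18.25°, λ = atan2(p_y, p_x) ≈ 4.84°.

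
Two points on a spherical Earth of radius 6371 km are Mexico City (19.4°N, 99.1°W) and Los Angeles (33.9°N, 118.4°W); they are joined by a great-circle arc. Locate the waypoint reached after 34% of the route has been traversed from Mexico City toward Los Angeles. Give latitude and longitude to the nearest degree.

≈ 25°N, 105°W

The haversine formula gives a central angle δ ≈ 0.392 rad (22.5°) between the endpoints.
Interpolate at f = 0.34 with slerp weights a = sin((1−f)δ)/sin δ ≈ 0.670, b = sin(fδ)/sin δ ≈ 0.348.
p = a·p₁ + b·p₂ ≈ (-0.237, -0.878, 0.416); φ = arcsin(p_z) ≈ 24.61°, λ = atan2(p_y, p_x) ≈ -105.12°.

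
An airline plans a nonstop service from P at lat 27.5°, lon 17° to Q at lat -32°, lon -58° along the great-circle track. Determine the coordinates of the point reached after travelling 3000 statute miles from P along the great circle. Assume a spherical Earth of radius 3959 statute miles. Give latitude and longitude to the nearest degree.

Write both endpoints as unit vectors p₁, p₂ with components (cos φ cos λ, cos φ sin λ, sin φ).
The central angle between the endpoints is δ = arccos(p₁·p₂) ≈ 1.621 rad (92.9°). The total great-circle distance is δ·R ≈ 1.621 × 3959 ≈ 6417 mi, so the target fraction is f = 3000/6417 ≈ 0.468.
Interpolate at f ≈ 0.468 with slerp weights a = sin((1−f)δ)/sin δ ≈ 0.761, b = sin(fδ)/sin δ ≈ 0.688.
p = a·p₁ + b·p₂ ≈ (0.955, -0.298, -0.013); φ = arcsin(p_z) ≈ -0.77°, λ = atan2(p_y, p_x) ≈ -17.32°.

≈ lat -1°, lon -17°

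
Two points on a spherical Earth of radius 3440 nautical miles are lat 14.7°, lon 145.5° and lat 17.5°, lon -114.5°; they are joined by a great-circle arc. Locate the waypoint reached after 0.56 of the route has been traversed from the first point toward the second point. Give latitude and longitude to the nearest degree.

The haversine formula gives a central angle δ ≈ 1.655 rad (94.8°) between the endpoints.
Interpolate at f = 0.56 with slerp weights a = sin((1−f)δ)/sin δ ≈ 0.668, b = sin(fδ)/sin δ ≈ 0.802.
p = a·p₁ + b·p₂ ≈ (-0.850, -0.331, 0.411); φ = arcsin(p_z) ≈ 24.25°, λ = atan2(p_y, p_x) ≈ -158.74°.

≈ lat 24°, lon -159°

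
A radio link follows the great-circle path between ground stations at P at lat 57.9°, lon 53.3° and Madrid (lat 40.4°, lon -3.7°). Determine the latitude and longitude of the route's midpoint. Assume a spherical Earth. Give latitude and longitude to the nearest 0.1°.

Write both endpoints as unit vectors p₁, p₂ with components (cos φ cos λ, cos φ sin λ, sin φ).
The central angle between the endpoints is δ = arccos(p₁·p₂) ≈ 0.693 rad (39.7°).
Interpolate at f = 1/2 with slerp weights a = sin((1−f)δ)/sin δ ≈ 0.532, b = sin(fδ)/sin δ ≈ 0.532.
p = a·p₁ + b·p₂ ≈ (0.573, 0.200, 0.795); φ = arcsin(p_z) ≈ 52.64°, λ = atan2(p_y, p_x) ≈ 19.28°.

≈ lat 52.6°, lon 19.3°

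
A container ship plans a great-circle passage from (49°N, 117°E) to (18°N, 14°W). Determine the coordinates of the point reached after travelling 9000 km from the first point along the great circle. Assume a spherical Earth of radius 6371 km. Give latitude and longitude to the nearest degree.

Convert each endpoint to a unit vector on the sphere (x = cos φ cos λ, y = cos φ sin λ, z = sin φ).
The central angle between the endpoints is δ = arccos(p₁·p₂) ≈ 1.748 rad (100.1°). The total great-circle distance is δ·R ≈ 1.748 × 6371 ≈ 11136 km, so the target fraction is f = 9000/11136 ≈ 0.808.
Interpolate at f ≈ 0.808 with slerp weights a = sin((1−f)δ)/sin δ ≈ 0.334, b = sin(fδ)/sin δ ≈ 1.003.
p = a·p₁ + b·p₂ ≈ (0.826, -0.035, 0.562); φ = arcsin(p_z) ≈ 34.21°, λ = atan2(p_y, p_x) ≈ -2.46°.

≈ (34°N, 2°W)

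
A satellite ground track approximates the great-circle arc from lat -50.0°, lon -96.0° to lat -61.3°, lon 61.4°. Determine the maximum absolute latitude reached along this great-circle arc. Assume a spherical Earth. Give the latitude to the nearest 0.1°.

The great circle lies in the plane with unit normal n̂ = (p₁ × p₂)/|p₁ × p₂|.
Here n̂_z ≈ +0.129; the vertex latitude is φ_max = arccos|n̂_z| ≈ 82.6°.
Check via Clairaut: cos φ_max = |cos φ₁| · sin C = cos(50.0°)·sin(168.5°) ≈ 0.129, again giving ≈ 82.6°.

≈ -82.6°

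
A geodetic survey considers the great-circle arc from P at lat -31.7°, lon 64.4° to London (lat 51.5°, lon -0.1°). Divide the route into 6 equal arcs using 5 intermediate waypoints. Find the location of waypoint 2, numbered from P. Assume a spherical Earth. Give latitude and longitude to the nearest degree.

≈ lat -3°, lon 46°

Convert each endpoint to a unit vector on the sphere (x = cos φ cos λ, y = cos φ sin λ, z = sin φ).
The central angle between the endpoints is δ = arccos(p₁·p₂) ≈ 1.755 rad (100.6°).
Interpolate at f = 2/6 with slerp weights a = sin((1−f)δ)/sin δ ≈ 0.937, b = sin(fδ)/sin δ ≈ 0.562.
p = a·p₁ + b·p₂ ≈ (0.694, 0.718, -0.053); φ = arcsin(p_z) ≈ -3.01°, λ = atan2(p_y, p_x) ≈ 45.98°.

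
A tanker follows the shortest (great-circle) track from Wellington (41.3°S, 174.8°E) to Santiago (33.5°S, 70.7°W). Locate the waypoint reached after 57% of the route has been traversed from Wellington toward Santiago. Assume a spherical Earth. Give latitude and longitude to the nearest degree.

≈ (53°S, 114°W)

Convert each endpoint to a unit vector on the sphere (x = cos φ cos λ, y = cos φ sin λ, z = sin φ).
The central angle between the endpoints is δ = arccos(p₁·p₂) ≈ 1.466 rad (84.0°).
Interpolate at f = 0.57 with slerp weights a = sin((1−f)δ)/sin δ ≈ 0.593, b = sin(fδ)/sin δ ≈ 0.746.
p = a·p₁ + b·p₂ ≈ (-0.238, -0.547, -0.803); φ = arcsin(p_z) ≈ -53.40°, λ = atan2(p_y, p_x) ≈ -113.52°.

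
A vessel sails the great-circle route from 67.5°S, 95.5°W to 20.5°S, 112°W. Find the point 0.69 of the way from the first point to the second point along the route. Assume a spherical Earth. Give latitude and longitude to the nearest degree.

Write both endpoints as unit vectors p₁, p₂ with components (cos φ cos λ, cos φ sin λ, sin φ).
The central angle between the endpoints is δ = arccos(p₁·p₂) ≈ 0.840 rad (48.1°).
Interpolate at f = 0.69 with slerp weights a = sin((1−f)δ)/sin δ ≈ 0.346, b = sin(fδ)/sin δ ≈ 0.736.
p = a·p₁ + b·p₂ ≈ (-0.271, -0.771, -0.577); φ = arcsin(p_z) ≈ -35.24°, λ = atan2(p_y, p_x) ≈ -109.36°.

≈ 35°S, 109°W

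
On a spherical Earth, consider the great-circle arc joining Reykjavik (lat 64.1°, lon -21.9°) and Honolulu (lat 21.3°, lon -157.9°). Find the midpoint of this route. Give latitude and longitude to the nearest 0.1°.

≈ lat 61.4°, lon -131.7°

The haversine formula gives a central angle δ ≈ 1.537 rad (88.1°) between the endpoints.
Interpolate at f = 1/2 with slerp weights a = sin((1−f)δ)/sin δ ≈ 0.695, b = sin(fδ)/sin δ ≈ 0.695.
p = a·p₁ + b·p₂ ≈ (-0.318, -0.357, 0.878); φ = arcsin(p_z) ≈ 61.42°, λ = atan2(p_y, p_x) ≈ -131.73°.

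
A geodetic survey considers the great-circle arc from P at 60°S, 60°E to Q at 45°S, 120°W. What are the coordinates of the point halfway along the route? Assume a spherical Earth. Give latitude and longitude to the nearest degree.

The haversine formula gives a central angle δ ≈ 1.309 rad (75.0°) between the endpoints.
Interpolate at f = 1/2 with slerp weights a = sin((1−f)δ)/sin δ ≈ 0.630, b = sin(fδ)/sin δ ≈ 0.630.
p = a·p₁ + b·p₂ ≈ (-0.065, -0.113, -0.991); φ = arcsin(p_z) ≈ -82.50°, λ = atan2(p_y, p_x) ≈ -120.00°.

≈ 83°S, 120°W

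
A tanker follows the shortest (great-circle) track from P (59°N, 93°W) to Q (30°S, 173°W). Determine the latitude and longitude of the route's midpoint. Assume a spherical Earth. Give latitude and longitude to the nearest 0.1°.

From cos δ = sin φ₁ sin φ₂ + cos φ₁ cos φ₂ cos Δλ, the central angle is δ ≈ 1.930 rad (110.6°).
Interpolate at f = 1/2 with slerp weights a = sin((1−f)δ)/sin δ ≈ 0.878, b = sin(fδ)/sin δ ≈ 0.878.
p = a·p₁ + b·p₂ ≈ (-0.778, -0.544, 0.314); φ = arcsin(p_z) ≈ 18.27°, λ = atan2(p_y, p_x) ≈ -145.04°.

≈ (18.3°N, 145.0°W)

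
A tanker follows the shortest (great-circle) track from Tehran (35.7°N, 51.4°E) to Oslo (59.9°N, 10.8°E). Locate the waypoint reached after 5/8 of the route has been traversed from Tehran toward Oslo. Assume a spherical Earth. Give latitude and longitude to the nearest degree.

≈ (53°N, 31°E)

From cos δ = sin φ₁ sin φ₂ + cos φ₁ cos φ₂ cos Δλ, the central angle is δ ≈ 0.620 rad (35.5°).
Interpolate at f = 5/8 with slerp weights a = sin((1−f)δ)/sin δ ≈ 0.397, b = sin(fδ)/sin δ ≈ 0.650.
p = a·p₁ + b·p₂ ≈ (0.521, 0.313, 0.794); φ = arcsin(p_z) ≈ 52.56°, λ = atan2(p_y, p_x) ≈ 30.97°.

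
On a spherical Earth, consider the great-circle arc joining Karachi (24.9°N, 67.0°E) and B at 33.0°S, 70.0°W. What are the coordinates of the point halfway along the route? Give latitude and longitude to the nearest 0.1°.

≈ 10.9°S, 4.2°E

Write both endpoints as unit vectors p₁, p₂ with components (cos φ cos λ, cos φ sin λ, sin φ).
The central angle between the endpoints is δ = arccos(p₁·p₂) ≈ 2.475 rad (141.8°).
Interpolate at f = 1/2 with slerp weights a = sin((1−f)δ)/sin δ ≈ 1.527, b = sin(fδ)/sin δ ≈ 1.527.
p = a·p₁ + b·p₂ ≈ (0.979, 0.072, -0.189); φ = arcsin(p_z) ≈ -10.88°, λ = atan2(p_y, p_x) ≈ 4.18°.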